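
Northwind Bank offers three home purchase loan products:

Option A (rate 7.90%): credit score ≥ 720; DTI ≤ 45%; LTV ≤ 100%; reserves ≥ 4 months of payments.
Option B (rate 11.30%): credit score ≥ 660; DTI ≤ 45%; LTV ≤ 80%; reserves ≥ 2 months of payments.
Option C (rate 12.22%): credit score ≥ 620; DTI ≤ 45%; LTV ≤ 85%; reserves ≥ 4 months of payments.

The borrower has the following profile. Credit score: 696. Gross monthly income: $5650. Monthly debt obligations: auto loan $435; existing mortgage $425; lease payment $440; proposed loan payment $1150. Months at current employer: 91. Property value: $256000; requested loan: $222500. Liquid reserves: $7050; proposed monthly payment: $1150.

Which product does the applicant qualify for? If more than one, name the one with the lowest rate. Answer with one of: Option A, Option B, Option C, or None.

None

Total debts = (435 + 425 + 440 + 1,150) = 2,450; DTI = 2,450/5,650 = 43.4%.
LTV = 222,500/256,000 = 86.9%.
Reserves = 7,050/1,150 = 6.1 months.
Option A: score 696 < 720; DTI 43.4% ≤ 45%; LTV 86.9% ≤ 100%; reserves 6.1 ≥ 4 mo → does not qualify.
Option B: score 696 ≥ 660; DTI 43.4% ≤ 45%; LTV 86.9% > 80%; reserves 6.1 ≥ 2 mo → does not qualify.
Option C: score 696 ≥ 620; DTI 43.4% ≤ 45%; LTV 86.9% > 85%; reserves 6.1 ≥ 4 mo → does not qualify.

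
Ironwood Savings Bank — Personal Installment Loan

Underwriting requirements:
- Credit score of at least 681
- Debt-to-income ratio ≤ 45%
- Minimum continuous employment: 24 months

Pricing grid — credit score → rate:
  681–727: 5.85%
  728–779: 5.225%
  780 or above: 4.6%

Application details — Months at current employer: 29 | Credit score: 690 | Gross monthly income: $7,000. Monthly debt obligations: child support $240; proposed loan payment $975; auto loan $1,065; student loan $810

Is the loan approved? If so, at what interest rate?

Approved at 5.85%

Credit score 690 ≥ 681 (meets minimum)
Employment 29 ≥ 24 months
Total monthly debts = (240 + 975 + 1,065 + 810) = 3,090. DTI = 3,090/7,000 = 44.1% ≤ 45%
All requirements met. Score 690 falls in the 681–727 tier → 5.85%.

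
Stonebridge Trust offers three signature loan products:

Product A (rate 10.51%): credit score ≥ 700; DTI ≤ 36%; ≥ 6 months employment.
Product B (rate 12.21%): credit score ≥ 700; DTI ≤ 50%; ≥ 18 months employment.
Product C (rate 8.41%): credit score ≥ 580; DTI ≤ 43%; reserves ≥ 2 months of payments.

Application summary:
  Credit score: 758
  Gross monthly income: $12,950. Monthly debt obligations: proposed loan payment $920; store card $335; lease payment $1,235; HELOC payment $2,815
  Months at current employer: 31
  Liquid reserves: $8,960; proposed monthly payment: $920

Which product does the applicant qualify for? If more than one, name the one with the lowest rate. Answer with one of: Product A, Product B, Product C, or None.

Total debts = (920 + 335 + 1,235 + 2,815) = 5,305; DTI = 5,305/12,950 = 41%.
Reserves = 8,960/920 = 9.7 months.
Product A: score 758 ≥ 700; DTI 41% > 36%; employment 31 ≥ 6 mo → does not qualify.
Product B: score 758 ≥ 700; DTI 41% ≤ 50%; employment 31 ≥ 18 mo → qualifies.
Product C: score 758 ≥ 580; DTI 41% ≤ 43%; reserves 9.7 ≥ 2 mo → qualifies.
Qualifying: Product B, Product C. Lowest rate is 8.41% → Product C.

Product C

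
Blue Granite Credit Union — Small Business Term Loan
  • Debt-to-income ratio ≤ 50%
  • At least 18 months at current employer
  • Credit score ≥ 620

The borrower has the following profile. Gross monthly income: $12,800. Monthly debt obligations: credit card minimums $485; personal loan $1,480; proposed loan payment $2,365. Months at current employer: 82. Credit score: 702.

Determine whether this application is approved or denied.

Approved

Total monthly debts = (485 + 1,480 + 2,365) = 4,330. DTI: 4,330 ÷ 12,800 = 33.8%, within the 50% cap
Employment 82 ≥ 18 months
Credit score 702 ≥ 620 (meets)
All criteria satisfied.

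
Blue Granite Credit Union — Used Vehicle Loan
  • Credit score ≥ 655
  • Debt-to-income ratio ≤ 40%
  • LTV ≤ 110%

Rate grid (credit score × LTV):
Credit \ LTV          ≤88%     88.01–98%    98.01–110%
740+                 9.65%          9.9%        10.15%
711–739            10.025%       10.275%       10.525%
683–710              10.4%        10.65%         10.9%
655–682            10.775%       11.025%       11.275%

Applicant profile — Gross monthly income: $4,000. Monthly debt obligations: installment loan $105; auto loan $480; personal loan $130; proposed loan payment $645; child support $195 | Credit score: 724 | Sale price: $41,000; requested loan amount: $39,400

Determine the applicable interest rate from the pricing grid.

10.275%

Credit score 724 ≥ 655; Total monthly debts = (105 + 480 + 130 + 645 + 195) = 1,555. Debt-to-income = 1,555/4,000 = 38.9% — meets 40% limit
Loan-to-value = 39,400/41,000 = 96.1% — pass (110% max)
Score 724 is in the 711–739 band; LTV 96.1% is in the 88.01–98% band → 10.275%.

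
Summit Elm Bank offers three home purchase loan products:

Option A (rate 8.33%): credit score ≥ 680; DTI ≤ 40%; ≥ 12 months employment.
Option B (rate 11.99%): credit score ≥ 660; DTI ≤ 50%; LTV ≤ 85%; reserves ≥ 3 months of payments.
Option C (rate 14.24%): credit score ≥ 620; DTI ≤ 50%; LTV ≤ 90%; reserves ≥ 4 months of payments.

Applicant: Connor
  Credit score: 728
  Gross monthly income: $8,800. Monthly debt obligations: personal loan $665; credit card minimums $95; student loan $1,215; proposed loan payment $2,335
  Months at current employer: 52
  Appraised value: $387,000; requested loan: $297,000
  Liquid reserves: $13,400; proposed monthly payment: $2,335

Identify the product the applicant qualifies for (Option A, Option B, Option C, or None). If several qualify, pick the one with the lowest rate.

Option B

Total debts = (665 + 95 + 1,215 + 2,335) = 4,310; DTI = 4,310/8,800 = 49%.
LTV = 297,000/387,000 = 76.7%.
Reserves = 13,400/2,335 = 5.7 months.
Option A: score 728 ≥ 680; DTI 49% > 40%; employment 52 ≥ 12 mo → does not qualify.
Option B: score 728 ≥ 660; DTI 49% ≤ 50%; LTV 76.7% ≤ 85%; reserves 5.7 ≥ 3 mo → qualifies.
Option C: score 728 ≥ 620; DTI 49% ≤ 50%; LTV 76.7% ≤ 90%; reserves 5.7 ≥ 4 mo → qualifies.
Qualifying: Option B, Option C. Lowest rate is 11.99% → Option B.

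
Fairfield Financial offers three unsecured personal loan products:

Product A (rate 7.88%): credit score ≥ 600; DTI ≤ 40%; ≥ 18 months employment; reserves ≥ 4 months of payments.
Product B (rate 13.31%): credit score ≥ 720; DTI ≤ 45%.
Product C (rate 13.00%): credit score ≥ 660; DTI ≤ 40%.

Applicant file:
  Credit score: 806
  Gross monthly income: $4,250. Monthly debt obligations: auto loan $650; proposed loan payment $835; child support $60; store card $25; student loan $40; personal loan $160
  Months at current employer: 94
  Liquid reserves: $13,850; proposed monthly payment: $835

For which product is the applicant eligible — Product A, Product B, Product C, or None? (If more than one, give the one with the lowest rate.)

Total debts = (650 + 835 + 60 + 25 + 40 + 160) = 1,770; DTI = 1,770/4,250 = 41.6%.
Reserves = 13,850/835 = 16.6 months.
Product A: score 806 ≥ 600; DTI 41.6% > 40%; employment 94 ≥ 18 mo; reserves 16.6 ≥ 4 mo → does not qualify.
Product B: score 806 ≥ 720; DTI 41.6% ≤ 45% → qualifies.
Product C: score 806 ≥ 660; DTI 41.6% > 40% → does not qualify.

Product B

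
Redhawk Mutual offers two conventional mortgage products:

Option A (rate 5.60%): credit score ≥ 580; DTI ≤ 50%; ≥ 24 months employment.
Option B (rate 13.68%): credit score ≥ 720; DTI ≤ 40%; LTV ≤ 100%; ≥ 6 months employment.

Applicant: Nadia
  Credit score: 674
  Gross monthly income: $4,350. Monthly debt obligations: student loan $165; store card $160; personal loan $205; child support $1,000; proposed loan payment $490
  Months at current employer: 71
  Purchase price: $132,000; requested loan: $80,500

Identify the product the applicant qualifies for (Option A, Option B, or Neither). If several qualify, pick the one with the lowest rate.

Option A

Total debts = (165 + 160 + 205 + 1,000 + 490) = 2,020; DTI = 2,020/4,350 = 46.4%.
LTV = 80,500/132,000 = 61%.
Option A: score 674 ≥ 580; DTI 46.4% ≤ 50%; employment 71 ≥ 24 mo → qualifies.
Option B: score 674 < 720; DTI 46.4% > 40%; LTV 61% ≤ 100%; employment 71 ≥ 6 mo → does not qualify.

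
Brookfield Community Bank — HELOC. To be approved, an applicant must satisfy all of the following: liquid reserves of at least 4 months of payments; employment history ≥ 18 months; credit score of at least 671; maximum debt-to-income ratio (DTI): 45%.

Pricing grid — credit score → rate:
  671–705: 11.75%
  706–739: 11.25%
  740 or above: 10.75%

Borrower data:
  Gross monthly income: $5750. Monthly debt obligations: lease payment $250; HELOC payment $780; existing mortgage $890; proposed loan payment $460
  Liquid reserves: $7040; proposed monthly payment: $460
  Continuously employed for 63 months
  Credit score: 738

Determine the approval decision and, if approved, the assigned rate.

Approved at 11.25%

Credit score 738 ≥ 671 (meets minimum)
Employment 63 ≥ 18 months
Reserves: 7,040 ÷ 460 = 15.3 months (meets 4-month minimum)
Total monthly debts = (250 + 780 + 890 + 460) = 2,380. DTI: 2,380 ÷ 5,750 = 41.4%, within the 45% cap
All requirements met. Score 738 falls in the 706–739 tier → 11.25%.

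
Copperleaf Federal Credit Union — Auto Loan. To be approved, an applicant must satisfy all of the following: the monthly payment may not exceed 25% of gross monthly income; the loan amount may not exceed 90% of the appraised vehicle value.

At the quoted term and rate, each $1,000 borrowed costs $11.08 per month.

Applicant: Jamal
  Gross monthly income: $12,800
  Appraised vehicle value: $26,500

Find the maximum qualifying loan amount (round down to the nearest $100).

$23,800

Payment cap: 25% × $12,800 = $3,200/month.
At $11.08 per $1,000, that supports 3,200/11.08 × 1,000 ≈ $288,808 → $288,800.
LTV cap: 90% × $26,500 = $23,850 → $23,800.
Binding constraint: loan-to-value.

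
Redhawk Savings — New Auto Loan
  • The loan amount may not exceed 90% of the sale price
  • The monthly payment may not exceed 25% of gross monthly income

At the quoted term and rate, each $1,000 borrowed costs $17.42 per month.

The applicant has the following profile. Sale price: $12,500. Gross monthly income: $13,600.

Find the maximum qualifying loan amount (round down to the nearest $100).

Payment cap: 25% × $13,600 = $3,400/month.
At $17.42 per $1,000, that supports 3,400/17.42 × 1,000 ≈ $195,177 → $195,100.
LTV cap: 90% × $12,500 = $11,250 → $11,200.
Binding constraint: loan-to-value.

$11,200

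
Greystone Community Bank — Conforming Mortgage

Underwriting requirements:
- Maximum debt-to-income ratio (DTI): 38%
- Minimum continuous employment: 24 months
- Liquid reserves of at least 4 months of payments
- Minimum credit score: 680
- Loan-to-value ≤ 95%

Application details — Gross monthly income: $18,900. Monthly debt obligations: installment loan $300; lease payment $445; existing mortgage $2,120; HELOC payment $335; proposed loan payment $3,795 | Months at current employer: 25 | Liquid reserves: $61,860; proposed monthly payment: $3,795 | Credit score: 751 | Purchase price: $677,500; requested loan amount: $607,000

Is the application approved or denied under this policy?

Total monthly debts = (300 + 445 + 2,120 + 335 + 3,795) = 6,995. DTI = 6,995/18,900 = 37% ≤ 38%
Employment 25 ≥ 24 months
Reserves = 61,860/3,795 = 16.3 months ≥ 4
Credit score 751 ≥ 680 (meets)
LTV = 607,000/677,500 = 89.6% ≤ 95%
All criteria satisfied.

Approved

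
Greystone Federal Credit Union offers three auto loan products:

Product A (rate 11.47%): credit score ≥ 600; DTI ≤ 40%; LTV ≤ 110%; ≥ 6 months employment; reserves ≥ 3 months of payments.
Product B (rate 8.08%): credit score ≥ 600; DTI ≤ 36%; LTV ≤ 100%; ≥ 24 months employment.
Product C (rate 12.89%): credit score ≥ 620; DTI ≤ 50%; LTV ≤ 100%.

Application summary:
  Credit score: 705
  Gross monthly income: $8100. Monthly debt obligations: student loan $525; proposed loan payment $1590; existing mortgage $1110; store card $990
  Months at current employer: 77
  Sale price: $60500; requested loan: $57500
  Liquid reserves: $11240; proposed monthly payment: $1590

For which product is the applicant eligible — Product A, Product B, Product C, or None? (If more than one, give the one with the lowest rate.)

Total debts = (525 + 1,590 + 1,110 + 990) = 4,215; DTI = 4,215/8,100 = 52%.
LTV = 57,500/60,500 = 95%.
Reserves = 11,240/1,590 = 7.1 months.
Product A: score 705 ≥ 600; DTI 52% > 40%; LTV 95% ≤ 110%; employment 77 ≥ 6 mo; reserves 7.1 ≥ 3 mo → does not qualify.
Product B: score 705 ≥ 600; DTI 52% > 36%; LTV 95% ≤ 100%; employment 77 ≥ 24 mo → does not qualify.
Product C: score 705 ≥ 620; DTI 52% > 50%; LTV 95% ≤ 100% → does not qualify.

None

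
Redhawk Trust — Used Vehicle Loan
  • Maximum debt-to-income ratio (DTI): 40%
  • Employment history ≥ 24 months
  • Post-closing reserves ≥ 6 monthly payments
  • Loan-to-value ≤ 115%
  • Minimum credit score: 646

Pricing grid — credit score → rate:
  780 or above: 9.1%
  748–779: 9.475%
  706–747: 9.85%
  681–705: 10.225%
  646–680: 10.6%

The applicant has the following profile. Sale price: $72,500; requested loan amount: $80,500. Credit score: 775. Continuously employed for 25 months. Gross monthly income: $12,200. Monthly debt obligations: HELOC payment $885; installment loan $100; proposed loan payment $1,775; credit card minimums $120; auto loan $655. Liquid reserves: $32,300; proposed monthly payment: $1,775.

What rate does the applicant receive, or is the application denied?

Credit score 775 ≥ 646 (meets minimum)
Employment 25 ≥ 24 months
Total monthly debts = (885 + 100 + 1,775 + 120 + 655) = 3,535. DTI = 3,535/12,200 = 29% ≤ 40%
Reserves: 32,300 ÷ 1,775 = 18.2 months (meets 6-month minimum)
Loan-to-value = 80,500/72,500 = 111% — pass (115% max)
All requirements met. Score 775 falls in the 748–779 tier → 9.475%.

Approved at 9.475%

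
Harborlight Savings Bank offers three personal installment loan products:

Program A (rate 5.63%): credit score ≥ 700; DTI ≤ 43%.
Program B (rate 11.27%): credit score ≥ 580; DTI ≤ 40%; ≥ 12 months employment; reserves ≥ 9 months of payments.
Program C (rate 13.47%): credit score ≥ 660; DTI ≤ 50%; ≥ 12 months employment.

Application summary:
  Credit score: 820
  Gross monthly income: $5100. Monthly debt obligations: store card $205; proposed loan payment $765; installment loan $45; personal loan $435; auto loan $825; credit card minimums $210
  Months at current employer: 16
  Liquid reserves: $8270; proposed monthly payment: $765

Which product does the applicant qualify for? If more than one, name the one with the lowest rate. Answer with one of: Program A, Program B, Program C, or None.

Total debts = (205 + 765 + 45 + 435 + 825 + 210) = 2,485; DTI = 2,485/5,100 = 48.7%.
Reserves = 8,270/765 = 10.8 months.
Program A: score 820 ≥ 700; DTI 48.7% > 43% → does not qualify.
Program B: score 820 ≥ 580; DTI 48.7% > 40%; employment 16 ≥ 12 mo; reserves 10.8 ≥ 9 mo → does not qualify.
Program C: score 820 ≥ 660; DTI 48.7% ≤ 50%; employment 16 ≥ 12 mo → qualifies.

Program C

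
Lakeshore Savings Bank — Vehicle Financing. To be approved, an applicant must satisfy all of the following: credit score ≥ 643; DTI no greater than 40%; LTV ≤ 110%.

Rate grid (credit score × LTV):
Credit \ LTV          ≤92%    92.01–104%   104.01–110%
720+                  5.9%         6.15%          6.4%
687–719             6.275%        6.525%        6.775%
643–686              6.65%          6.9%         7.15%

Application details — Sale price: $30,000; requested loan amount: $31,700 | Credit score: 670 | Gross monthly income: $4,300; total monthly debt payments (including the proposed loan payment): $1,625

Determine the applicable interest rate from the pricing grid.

Credit score 670 ≥ 643; Debt-to-income = 1,625/4,300 = 37.8% — meets 40% limit
LTV = 31,700/30,000 = 105.7% ≤ 110%
Row: 670 falls in 643–686. Column: 105.7% falls in 104.01–110%. Rate = 7.15%.

7.15%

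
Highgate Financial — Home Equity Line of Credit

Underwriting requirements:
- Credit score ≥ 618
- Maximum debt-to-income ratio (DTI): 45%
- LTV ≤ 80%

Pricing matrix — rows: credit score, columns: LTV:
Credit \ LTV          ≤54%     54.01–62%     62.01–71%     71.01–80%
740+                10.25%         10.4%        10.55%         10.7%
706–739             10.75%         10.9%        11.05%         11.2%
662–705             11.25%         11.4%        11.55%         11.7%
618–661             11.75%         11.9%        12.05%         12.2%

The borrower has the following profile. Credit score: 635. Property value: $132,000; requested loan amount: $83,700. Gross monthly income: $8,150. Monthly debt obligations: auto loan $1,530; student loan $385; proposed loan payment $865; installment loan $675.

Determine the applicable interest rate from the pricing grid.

12.05%

Credit score 635 ≥ 618; Total monthly debts = (1,530 + 385 + 865 + 675) = 3,455. DTI: 3,455 ÷ 8,150 = 42.4%, within the 45% cap
Loan-to-value = 83,700/132,000 = 63.4% — pass (80% max)
Score 635 is in the 618–661 band; LTV 63.4% is in the 62.01–71% band → 12.05%.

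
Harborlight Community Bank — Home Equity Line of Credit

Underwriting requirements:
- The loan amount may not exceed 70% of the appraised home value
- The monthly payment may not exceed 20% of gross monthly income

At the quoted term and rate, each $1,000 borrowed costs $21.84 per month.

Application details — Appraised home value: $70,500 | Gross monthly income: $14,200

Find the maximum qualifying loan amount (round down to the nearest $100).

$49,300

Payment cap: 20% × $14,200 = $2,840/month.
At $21.84 per $1,000, that supports 2,840/21.84 × 1,000 ≈ $130,036 → $130,000.
LTV cap: 70% × $70,500 = $49,350 → $49,300.
Binding constraint: loan-to-value.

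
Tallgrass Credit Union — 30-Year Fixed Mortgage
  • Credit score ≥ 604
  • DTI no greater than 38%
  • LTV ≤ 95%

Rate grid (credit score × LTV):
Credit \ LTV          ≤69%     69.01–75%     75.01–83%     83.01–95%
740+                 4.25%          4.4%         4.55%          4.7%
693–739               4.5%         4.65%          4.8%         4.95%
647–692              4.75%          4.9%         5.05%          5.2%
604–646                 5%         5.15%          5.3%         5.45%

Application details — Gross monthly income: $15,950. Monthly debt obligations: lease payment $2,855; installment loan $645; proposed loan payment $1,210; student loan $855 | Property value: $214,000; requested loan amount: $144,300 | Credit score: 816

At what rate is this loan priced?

4.25%

Credit score 816 ≥ 604; Total monthly debts = (2,855 + 645 + 1,210 + 855) = 5,565. DTI = 5,565/15,950 = 34.9% ≤ 38%
LTV = 144,300/214,000 = 67.4% ≤ 95%
Row: 816 falls in 740+. Column: 67.4% falls in ≤69%. Rate = 4.25%.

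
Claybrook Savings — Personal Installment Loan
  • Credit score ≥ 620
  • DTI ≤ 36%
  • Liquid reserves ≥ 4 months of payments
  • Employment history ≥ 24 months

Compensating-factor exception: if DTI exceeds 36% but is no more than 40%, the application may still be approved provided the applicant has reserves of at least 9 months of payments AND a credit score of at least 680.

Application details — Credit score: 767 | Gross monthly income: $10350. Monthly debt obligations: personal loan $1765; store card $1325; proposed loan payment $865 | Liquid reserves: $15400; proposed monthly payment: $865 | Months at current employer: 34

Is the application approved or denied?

Credit score 767 ≥ 620 (meets base)
Total debts = (1,765 + 1,325 + 865) = 3,955. DTI = 3,955/10,350 = 38.2% > 36% — standard DTI limit exceeded.
Reserves: 15,400 ÷ 865 = 17.8 months (meets 4-month minimum)
Employment 34 ≥ 24 months
38.2% falls in the override range (36%–40%), so the compensating-factor test applies.
Reserves 17.8 ≥ 9 months; credit score 767 ≥ 680.
Both override conditions satisfied; DTI exception granted.

Approved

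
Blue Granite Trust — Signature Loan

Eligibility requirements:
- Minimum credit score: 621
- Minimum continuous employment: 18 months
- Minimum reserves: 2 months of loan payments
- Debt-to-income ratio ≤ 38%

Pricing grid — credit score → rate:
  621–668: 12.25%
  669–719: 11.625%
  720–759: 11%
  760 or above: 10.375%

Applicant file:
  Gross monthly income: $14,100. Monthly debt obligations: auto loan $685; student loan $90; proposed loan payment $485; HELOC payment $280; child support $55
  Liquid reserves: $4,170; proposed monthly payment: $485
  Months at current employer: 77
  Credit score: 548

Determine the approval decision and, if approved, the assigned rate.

Denied

Credit score 548 < 621 (below minimum)
Employment 77 ≥ 18 months
Reserves: 4,170 ÷ 485 = 8.6 months (meets 2-month minimum)
Total monthly debts = (685 + 90 + 485 + 280 + 55) = 1,595. DTI = 1,595/14,100 = 11.3% ≤ 38%
Not all requirements met → denied.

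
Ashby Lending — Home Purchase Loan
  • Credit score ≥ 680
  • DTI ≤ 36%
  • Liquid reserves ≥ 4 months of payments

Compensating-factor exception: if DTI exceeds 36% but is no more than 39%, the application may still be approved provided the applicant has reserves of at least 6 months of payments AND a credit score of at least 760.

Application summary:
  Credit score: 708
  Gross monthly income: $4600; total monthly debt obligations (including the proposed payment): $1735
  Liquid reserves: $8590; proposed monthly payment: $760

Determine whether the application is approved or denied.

Denied

Credit score 708 ≥ 680 (meets base)
DTI: 1,735 ÷ 4,600 = 37.7%, over the 36% base limit.
Liquid reserves cover 8,590/760 = 11.3 months — ≥ 4 required
37.7% falls in the override range (36%–39%), so the compensating-factor test applies.
Reserves 11.3 ≥ 6 months; credit score 708 < 760.
Compensating-factor requirement not fully met.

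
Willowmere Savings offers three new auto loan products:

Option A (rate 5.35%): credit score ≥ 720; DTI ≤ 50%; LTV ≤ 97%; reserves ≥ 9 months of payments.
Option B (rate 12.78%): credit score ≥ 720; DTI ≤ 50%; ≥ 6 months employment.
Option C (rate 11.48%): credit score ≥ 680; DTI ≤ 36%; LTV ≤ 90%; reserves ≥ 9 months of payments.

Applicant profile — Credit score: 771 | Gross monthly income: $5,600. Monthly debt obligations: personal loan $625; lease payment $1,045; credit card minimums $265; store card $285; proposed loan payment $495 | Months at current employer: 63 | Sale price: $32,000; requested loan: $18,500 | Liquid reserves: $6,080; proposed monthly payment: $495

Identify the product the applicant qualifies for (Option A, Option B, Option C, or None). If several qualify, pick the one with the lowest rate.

Total debts = (625 + 1,045 + 265 + 285 + 495) = 2,715; DTI = 2,715/5,600 = 48.5%.
LTV = 18,500/32,000 = 57.8%.
Reserves = 6,080/495 = 12.3 months.
Option A: score 771 ≥ 720; DTI 48.5% ≤ 50%; LTV 57.8% ≤ 97%; reserves 12.3 ≥ 9 mo → qualifies.
Option B: score 771 ≥ 720; DTI 48.5% ≤ 50%; employment 63 ≥ 6 mo → qualifies.
Option C: score 771 ≥ 680; DTI 48.5% > 36%; LTV 57.8% ≤ 90%; reserves 12.3 ≥ 9 mo → does not qualify.
Qualifying: Option A, Option B. Lowest rate is 5.35% → Option A.

Option A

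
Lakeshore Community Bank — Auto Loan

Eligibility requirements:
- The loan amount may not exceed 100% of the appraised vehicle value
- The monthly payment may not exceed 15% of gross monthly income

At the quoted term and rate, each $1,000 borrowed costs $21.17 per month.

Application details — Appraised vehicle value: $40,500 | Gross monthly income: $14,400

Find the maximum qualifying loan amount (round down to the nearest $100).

Payment cap: 15% × $14,400 = $2,160/month.
At $21.17 per $1,000, that supports 2,160/21.17 × 1,000 ≈ $102,031 → $102,000.
LTV cap: 100% × $40,500 = $40,500 → $40,500.
Binding constraint: loan-to-value.

$40,500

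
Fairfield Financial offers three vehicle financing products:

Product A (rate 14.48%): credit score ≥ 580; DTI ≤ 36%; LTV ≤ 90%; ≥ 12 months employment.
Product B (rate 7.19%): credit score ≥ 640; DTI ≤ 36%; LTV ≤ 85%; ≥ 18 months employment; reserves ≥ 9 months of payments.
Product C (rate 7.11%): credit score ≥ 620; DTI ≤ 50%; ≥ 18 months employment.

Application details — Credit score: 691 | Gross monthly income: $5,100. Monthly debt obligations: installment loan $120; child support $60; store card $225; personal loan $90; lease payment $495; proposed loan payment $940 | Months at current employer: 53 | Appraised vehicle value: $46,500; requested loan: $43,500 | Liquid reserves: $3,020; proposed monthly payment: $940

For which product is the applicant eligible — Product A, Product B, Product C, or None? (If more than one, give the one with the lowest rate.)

Product C

Total debts = (120 + 60 + 225 + 90 + 495 + 940) = 1,930; DTI = 1,930/5,100 = 37.8%.
LTV = 43,500/46,500 = 93.5%.
Reserves = 3,020/940 = 3.2 months.
Product A: score 691 ≥ 580; DTI 37.8% > 36%; LTV 93.5% > 90%; employment 53 ≥ 12 mo → does not qualify.
Product B: score 691 ≥ 640; DTI 37.8% > 36%; LTV 93.5% > 85%; employment 53 ≥ 18 mo; reserves 3.2 < 9 mo → does not qualify.
Product C: score 691 ≥ 620; DTI 37.8% ≤ 50%; employment 53 ≥ 18 mo → qualifies.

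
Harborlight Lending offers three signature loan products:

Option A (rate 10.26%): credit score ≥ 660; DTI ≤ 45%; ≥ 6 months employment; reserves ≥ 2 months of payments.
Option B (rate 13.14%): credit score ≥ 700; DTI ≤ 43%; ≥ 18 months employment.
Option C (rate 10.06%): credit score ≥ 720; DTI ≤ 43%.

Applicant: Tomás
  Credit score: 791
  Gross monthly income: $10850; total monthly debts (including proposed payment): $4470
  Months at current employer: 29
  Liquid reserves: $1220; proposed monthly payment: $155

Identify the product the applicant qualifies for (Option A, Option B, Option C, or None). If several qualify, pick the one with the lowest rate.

Option C

DTI = 4,470/10,850 = 41.2%.
Reserves = 1,220/155 = 7.9 months.
Option A: score 791 ≥ 660; DTI 41.2% ≤ 45%; employment 29 ≥ 6 mo; reserves 7.9 ≥ 2 mo → qualifies.
Option B: score 791 ≥ 700; DTI 41.2% ≤ 43%; employment 29 ≥ 18 mo → qualifies.
Option C: score 791 ≥ 720; DTI 41.2% ≤ 43% → qualifies.
Qualifying: Option A, Option B, Option C. Lowest rate is 10.06% → Option C.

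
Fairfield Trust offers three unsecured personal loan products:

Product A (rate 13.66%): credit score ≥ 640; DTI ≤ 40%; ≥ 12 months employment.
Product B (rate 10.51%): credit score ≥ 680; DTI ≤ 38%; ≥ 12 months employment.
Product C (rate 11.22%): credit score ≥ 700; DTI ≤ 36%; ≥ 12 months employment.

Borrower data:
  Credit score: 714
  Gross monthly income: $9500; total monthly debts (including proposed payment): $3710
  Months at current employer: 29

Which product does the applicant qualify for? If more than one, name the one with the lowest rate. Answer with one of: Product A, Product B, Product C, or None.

DTI = 3,710/9,500 = 39.1%.
Product A: score 714 ≥ 640; DTI 39.1% ≤ 40%; employment 29 ≥ 12 mo → qualifies.
Product B: score 714 ≥ 680; DTI 39.1% > 38%; employment 29 ≥ 12 mo → does not qualify.
Product C: score 714 ≥ 700; DTI 39.1% > 36%; employment 29 ≥ 12 mo → does not qualify.

Product A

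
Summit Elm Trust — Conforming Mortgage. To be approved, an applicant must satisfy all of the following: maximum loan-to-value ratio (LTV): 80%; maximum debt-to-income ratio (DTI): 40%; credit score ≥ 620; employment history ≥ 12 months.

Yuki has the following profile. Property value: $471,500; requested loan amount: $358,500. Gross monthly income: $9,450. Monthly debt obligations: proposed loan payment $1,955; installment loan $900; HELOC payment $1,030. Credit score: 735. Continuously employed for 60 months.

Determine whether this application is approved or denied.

Denied

LTV: 358,500 ÷ 471,500 = 76%, within 80% cap
Total monthly debts = (1,955 + 900 + 1,030) = 3,885. DTI: 3,885 ÷ 9,450 = 41.1%, exceeds the 40% cap
Credit score 735 ≥ 620 (meets)
Employment 60 ≥ 12 months
Fails on DTI.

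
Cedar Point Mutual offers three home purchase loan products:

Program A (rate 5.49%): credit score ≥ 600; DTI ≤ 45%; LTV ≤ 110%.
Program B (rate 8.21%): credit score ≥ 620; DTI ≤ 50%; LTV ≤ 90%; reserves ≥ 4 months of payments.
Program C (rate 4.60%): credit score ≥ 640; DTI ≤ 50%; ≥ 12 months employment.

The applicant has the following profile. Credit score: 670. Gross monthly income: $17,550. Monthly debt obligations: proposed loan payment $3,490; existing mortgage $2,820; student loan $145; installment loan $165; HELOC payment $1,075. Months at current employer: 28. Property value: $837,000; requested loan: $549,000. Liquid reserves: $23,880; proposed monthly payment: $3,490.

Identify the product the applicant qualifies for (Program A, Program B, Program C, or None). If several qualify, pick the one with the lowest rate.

Total debts = (3,490 + 2,820 + 145 + 165 + 1,075) = 7,695; DTI = 7,695/17,550 = 43.8%.
LTV = 549,000/837,000 = 65.6%.
Reserves = 23,880/3,490 = 6.8 months.
Program A: score 670 ≥ 600; DTI 43.8% ≤ 45%; LTV 65.6% ≤ 110% → qualifies.
Program B: score 670 ≥ 620; DTI 43.8% ≤ 50%; LTV 65.6% ≤ 90%; reserves 6.8 ≥ 4 mo → qualifies.
Program C: score 670 ≥ 640; DTI 43.8% ≤ 50%; employment 28 ≥ 12 mo → qualifies.
Qualifying: Program A, Program B, Program C. Lowest rate is 4.60% → Program C.

Program C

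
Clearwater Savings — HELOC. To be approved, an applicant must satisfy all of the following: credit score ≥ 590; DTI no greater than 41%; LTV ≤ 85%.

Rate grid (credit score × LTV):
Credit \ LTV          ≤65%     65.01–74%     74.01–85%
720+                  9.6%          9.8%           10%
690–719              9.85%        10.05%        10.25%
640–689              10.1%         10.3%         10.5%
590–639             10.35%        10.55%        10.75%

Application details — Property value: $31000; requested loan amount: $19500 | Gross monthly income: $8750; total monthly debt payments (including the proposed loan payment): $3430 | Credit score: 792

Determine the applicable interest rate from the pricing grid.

9.6%

Credit score 792 ≥ 590; DTI = 3,430/8,750 = 39.2% ≤ 41%
LTV = 19,500/31,000 = 62.9% ≤ 85%
Row: 792 falls in 720+. Column: 62.9% falls in ≤65%. Rate = 9.6%.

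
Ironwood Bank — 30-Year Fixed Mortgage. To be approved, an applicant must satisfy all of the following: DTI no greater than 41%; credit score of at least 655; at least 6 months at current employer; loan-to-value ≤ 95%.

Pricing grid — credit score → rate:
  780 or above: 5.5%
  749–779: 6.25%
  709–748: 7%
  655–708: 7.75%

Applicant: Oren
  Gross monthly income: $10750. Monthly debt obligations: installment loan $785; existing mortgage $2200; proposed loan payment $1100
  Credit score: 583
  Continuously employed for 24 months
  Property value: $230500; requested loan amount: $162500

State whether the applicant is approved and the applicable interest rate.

Denied

Credit score 583 < 655 (below minimum)
LTV = 162,500/230,500 = 70.5% ≤ 95%
Employment 24 ≥ 6 months
Total monthly debts = (785 + 2,200 + 1,100) = 4,085. DTI: 4,085 ÷ 10,750 = 38%, within the 41% cap
Not all requirements met → denied.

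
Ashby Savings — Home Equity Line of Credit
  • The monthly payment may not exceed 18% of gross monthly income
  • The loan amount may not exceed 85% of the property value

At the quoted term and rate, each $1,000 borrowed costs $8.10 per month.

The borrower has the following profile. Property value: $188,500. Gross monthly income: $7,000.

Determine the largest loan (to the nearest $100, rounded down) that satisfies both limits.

Payment cap: 18% × $7,000 = $1,260/month.
At $8.10 per $1,000, that supports 1,260/8.10 × 1,000 ≈ $155,555 → $155,500.
LTV cap: 85% × $188,500 = $160,225 → $160,200.
Binding constraint: payment-to-income.

$155,500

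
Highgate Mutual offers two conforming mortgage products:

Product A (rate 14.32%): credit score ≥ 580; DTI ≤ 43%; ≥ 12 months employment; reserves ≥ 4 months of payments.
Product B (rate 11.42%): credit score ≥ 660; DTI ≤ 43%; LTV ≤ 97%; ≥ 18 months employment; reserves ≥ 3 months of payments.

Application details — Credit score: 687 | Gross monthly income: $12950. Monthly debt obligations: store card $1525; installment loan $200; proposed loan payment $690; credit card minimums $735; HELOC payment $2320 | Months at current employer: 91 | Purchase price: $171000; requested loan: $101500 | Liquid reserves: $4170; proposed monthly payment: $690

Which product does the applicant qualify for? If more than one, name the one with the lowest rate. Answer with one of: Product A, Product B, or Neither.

Product B

Total debts = (1,525 + 200 + 690 + 735 + 2,320) = 5,470; DTI = 5,470/12,950 = 42.2%.
LTV = 101,500/171,000 = 59.4%.
Reserves = 4,170/690 = 6.0 months.
Product A: score 687 ≥ 580; DTI 42.2% ≤ 43%; employment 91 ≥ 12 mo; reserves 6.0 ≥ 4 mo → qualifies.
Product B: score 687 ≥ 660; DTI 42.2% ≤ 43%; LTV 59.4% ≤ 97%; employment 91 ≥ 18 mo; reserves 6.0 ≥ 3 mo → qualifies.
Qualifying: Product A, Product B. Lowest rate is 11.42% → Product B.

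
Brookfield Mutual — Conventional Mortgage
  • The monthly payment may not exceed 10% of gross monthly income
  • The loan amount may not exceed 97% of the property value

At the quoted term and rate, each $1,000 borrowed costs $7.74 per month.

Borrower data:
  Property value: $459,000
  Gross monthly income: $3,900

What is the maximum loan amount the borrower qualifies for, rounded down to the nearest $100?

Payment cap: 10% × $3,900 = $390/month.
At $7.74 per $1,000, that supports 390/7.74 × 1,000 ≈ $50,387 → $50,300.
LTV cap: 97% × $459,000 = $445,230 → $445,200.
Binding constraint: payment-to-income.

$50,300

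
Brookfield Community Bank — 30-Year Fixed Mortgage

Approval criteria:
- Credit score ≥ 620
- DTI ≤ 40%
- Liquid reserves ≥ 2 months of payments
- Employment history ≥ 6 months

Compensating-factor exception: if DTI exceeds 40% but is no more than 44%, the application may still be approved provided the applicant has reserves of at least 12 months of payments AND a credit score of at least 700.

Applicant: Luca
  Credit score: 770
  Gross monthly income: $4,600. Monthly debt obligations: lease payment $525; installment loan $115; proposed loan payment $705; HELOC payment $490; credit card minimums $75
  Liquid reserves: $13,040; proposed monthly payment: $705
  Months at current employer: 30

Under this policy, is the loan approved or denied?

Credit score 770 ≥ 620 (meets base)
Total debts = (525 + 115 + 705 + 490 + 75) = 1,910. DTI: 1,910 ÷ 4,600 = 41.5%, over the 40% base limit.
Reserves: 13,040 ÷ 705 = 18.5 months (meets 2-month minimum)
Employment 30 ≥ 6 months
DTI 41.5% is within the 40%–44% exception band; checking compensating factors.
Override check — reserves: 18.5 mo (ok); score: 770 (ok).
Both override conditions satisfied; DTI exception granted.

Approved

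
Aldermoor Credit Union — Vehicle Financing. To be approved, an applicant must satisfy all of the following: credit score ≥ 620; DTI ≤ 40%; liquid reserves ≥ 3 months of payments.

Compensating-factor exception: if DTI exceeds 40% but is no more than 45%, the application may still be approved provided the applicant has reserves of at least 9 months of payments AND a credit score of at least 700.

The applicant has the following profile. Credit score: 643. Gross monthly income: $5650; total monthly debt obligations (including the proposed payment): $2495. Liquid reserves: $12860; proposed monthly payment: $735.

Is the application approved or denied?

Credit score 643 ≥ 620 (meets base)
DTI: 2,495 ÷ 5,650 = 44.2%, over the 40% base limit.
Reserves = 12,860/735 = 17.5 months ≥ 3
44.2% falls in the override range (40%–45%), so the compensating-factor test applies.
Reserves 17.5 ≥ 9 months; credit score 643 < 700.
Compensating-factor requirement not fully met.

Denied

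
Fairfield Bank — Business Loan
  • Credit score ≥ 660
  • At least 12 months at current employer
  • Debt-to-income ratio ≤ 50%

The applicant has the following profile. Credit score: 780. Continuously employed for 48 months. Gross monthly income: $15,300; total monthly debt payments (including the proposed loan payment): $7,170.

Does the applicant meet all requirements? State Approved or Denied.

Approved

Credit score 780 ≥ 660 (meets)
Employment 48 ≥ 12 months
Debt-to-income = 7,170/15,300 = 46.9% — meets 50% limit
All criteria satisfied.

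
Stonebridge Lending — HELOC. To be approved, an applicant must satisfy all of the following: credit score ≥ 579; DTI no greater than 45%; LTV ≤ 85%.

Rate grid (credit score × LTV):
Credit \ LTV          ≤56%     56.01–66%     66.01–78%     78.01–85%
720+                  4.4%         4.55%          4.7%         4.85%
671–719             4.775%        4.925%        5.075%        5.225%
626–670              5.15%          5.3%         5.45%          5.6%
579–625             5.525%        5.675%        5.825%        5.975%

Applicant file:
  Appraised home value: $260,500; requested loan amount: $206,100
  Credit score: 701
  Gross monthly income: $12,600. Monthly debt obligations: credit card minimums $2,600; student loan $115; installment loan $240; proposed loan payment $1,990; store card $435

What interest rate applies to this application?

5.225%

Credit score 701 ≥ 579; Total monthly debts = (2,600 + 115 + 240 + 1,990 + 435) = 5,380. DTI = 5,380/12,600 = 42.7% ≤ 45%
Loan-to-value = 206,100/260,500 = 79.1% — pass (85% max)
Score 701 is in the 671–719 band; LTV 79.1% is in the 78.01–85% band → 5.225%.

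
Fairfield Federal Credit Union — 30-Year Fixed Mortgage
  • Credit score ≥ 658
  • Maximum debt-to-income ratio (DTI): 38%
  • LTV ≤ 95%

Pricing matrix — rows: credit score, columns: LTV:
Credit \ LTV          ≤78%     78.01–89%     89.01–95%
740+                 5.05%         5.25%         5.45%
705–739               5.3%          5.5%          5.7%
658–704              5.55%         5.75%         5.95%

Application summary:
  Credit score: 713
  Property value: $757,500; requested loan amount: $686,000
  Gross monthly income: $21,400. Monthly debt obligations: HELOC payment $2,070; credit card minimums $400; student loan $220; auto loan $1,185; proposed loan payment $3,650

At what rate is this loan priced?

Credit score 713 ≥ 658; Total monthly debts = (2,070 + 400 + 220 + 1,185 + 3,650) = 7,525. DTI: 7,525 ÷ 21,400 = 35.2%, within the 38% cap
LTV: 686,000 ÷ 757,500 = 90.6%, within 95% cap
Credit 713 → row 705–739; LTV 90.6% → column 89.01–95%. Grid cell → 5.7%.

5.7%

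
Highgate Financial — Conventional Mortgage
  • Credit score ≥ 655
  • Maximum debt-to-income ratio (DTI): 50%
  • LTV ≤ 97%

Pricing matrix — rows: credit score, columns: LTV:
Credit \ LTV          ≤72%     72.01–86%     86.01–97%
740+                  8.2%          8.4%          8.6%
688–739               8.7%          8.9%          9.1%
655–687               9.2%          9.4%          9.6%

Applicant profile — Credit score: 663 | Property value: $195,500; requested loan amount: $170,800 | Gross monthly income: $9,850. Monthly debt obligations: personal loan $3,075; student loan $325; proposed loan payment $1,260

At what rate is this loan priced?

9.6%

Credit score 663 ≥ 655; Total monthly debts = (3,075 + 325 + 1,260) = 4,660. DTI = 4,660/9,850 = 47.3% ≤ 50%
LTV: 170,800 ÷ 195,500 = 87.4%, within 97% cap
Score 663 is in the 655–687 band; LTV 87.4% is in the 86.01–97% band → 9.6%.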